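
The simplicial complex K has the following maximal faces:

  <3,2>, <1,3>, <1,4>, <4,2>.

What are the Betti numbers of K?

b_0 = 1, b_1 = 1.

Take the total order 1 < 2 < 3 < 4 on the vertex set. Then K (dimension 1) consists of the simplices:

  0-simplices (4): [1], [2], [3], [4]
  1-simplices (4): [1,3], [1,4], [2,3], [2,4]

Hence C_0 ≅ Z^4, C_1 ≅ Z^4.

The boundary map ∂_1: C_1 → C_0 is given by ∂[p,q] = [q] − [p]. For instance
  ∂[1,3] = [3] − [1].
This gives a 4×4 integer matrix of rank 3; reducing to Smith normal form yields diagonal entries (1,1,1).

Computing H_k = (kernel of ∂_k) / (image of ∂_{k+1}):

  H_0: rank C_0 − rank ∂_1 = 4 − 3 = 1, and the invariant factors of ∂_1 are all 1, so H_0 ≅ Z.
  H_1: rank ker ∂_1 − rank ∂_2 = (4 − 3) − 0 = 1, and there is no ∂_2, so H_1 ≅ Z.

As a check, the Euler characteristic is 4 − 4 = 0, which agrees with 1 − 1 = 0.

Hence the Betti numbers are b_0 = 1, b_1 = 1.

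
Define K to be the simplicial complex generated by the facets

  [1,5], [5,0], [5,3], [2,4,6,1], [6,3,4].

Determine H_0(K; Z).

Order the vertices as 0 < 1 < 2 < 3 < 4 < 5 < 6. Listing each simplex with vertices in this order, K has dimension 3 with simplices:

  0-simplices (7): [0], [1], [2], [3], [4], [5], [6]
  1-simplices (11): [0,5], [1,2], [1,4], [1,5], [1,6], [2,4], [2,6], [3,4], [3,5], [3,6], [4,6]
  2-simplices (5): [1,2,4], [1,2,6], [1,4,6], [2,4,6], [3,4,6]
  3-simplices (1): [1,2,4,6]

giving chain groups C_0 ≅ Z^7, C_1 ≅ Z^11, C_2 ≅ Z^5, C_3 ≅ Z^1.

The boundary map ∂_1: C_1 → C_0 sends each edge [p,q] (with p < q) to q − p. For instance
  ∂[2,6] = [6] − [2].
The resulting 7×11 matrix has rank 6, and its Smith normal form has invariant factors (1,1,1,1,1,1).

∂_2: C_2 → C_1 maps a triangle to the signed sum of its edges. For instance
  ∂[3,4,6] = [4,6] − [3,6] + [3,4],
  ∂[1,4,6] = [4,6] − [1,6] + [1,4].
As a 11×5 matrix over Z this has rank 4, with invariant factors (1,1,1,1).

The boundary map ∂_3: C_3 → C_2 sends each 3-simplex σ to the alternating sum Σ_i (−1)^i (σ with its i-th vertex removed). For instance
  ∂[1,2,4,6] = [2,4,6] − [1,4,6] + [1,2,6] − [1,2,4].
The resulting 5×1 matrix has rank 1, and its Smith normal form has invariant factors (1).

Now H_k = ker ∂_k / im ∂_{k+1}, so:

  H_0: rank C_0 − rank ∂_1 = 7 − 6 = 1, and the invariant factors of ∂_1 are all 1, so H_0 ≅ Z.

H_0 ≅ Z.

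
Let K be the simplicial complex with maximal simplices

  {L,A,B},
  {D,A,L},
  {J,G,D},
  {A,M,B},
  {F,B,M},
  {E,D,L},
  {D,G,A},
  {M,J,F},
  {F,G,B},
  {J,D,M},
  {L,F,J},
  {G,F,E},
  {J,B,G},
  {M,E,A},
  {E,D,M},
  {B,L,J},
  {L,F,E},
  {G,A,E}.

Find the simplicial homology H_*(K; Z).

H_0 = Z,  H_1 = Z ⊕ Z/2,  H_2 = 0.

Fix the vertex order A < B < D < E < F < G < J < L < M and write every simplex with vertices in increasing order. Then dim K = 2 and the simplices of K are:

  0-simplices (9): A, B, D, E, F, G, J, L, M
  1-simplices (27): AB, AD, AE, AG, AL, AM, BF, BG, BJ, BL, BM, DE, DG, DJ, DL, DM, EF, EG, EL, EM, FG, FJ, FL, FM, GJ, JL, JM
  2-simplices (18): ABL, ABM, ADG, ADL, AEG, AEM, BFG, BFM, BGJ, BJL, DEL, DEM, DGJ, DJM, EFG, EFL, FJL, FJM

so the chain groups are C_0 ≅ Z^9, C_1 ≅ Z^27, C_2 ≅ Z^18.

Boundary ∂_1: C_1 → C_0 sends each edge [p,q] (with p < q) to q − p. For instance
  ∂AE = E − A.
This gives a 9×27 integer matrix of rank 8; reducing to Smith normal form yields diagonal entries (1,1,1,1,1,1,1,1).

Boundary ∂_2: C_2 → C_1 sends each 2-simplex [p,q,r] to [q,r] − [p,r] + [p,q]. For instance
  ∂EFL = FL − EL + EF,
  ∂EFG = FG − EG + EF.
As a 27×18 matrix over Z this has rank 18, with invariant factors (1,1,1,1,1,1,1,1,1,1,1,1,1,1,1,1,1,2).

From H_k ≅ ker(∂_k) / im(∂_{k+1}) we obtain:

  H_0: rank C_0 − rank ∂_1 = 9 − 8 = 1, and the invariant factors of ∂_1 are all 1, so H_0 = Z.
  H_1: rank ker ∂_1 − rank ∂_2 = (27 − 8) − 18 = 1, and ∂_2 has invariant factor 2 > 1, so H_1 = Z ⊕ Z/2.
  H_2: rank ker ∂_2 − rank ∂_3 = (18 − 18) − 0 = 0, and there is no ∂_3, so H_2 = 0.

As a check, the Euler characteristic is 9 − 27 + 18 = 0, which agrees with 1 − 1 + 0 = 0.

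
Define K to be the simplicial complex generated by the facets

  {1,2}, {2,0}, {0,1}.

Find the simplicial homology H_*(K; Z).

Order the vertices as 0 < 1 < 2. Listing each simplex with vertices in this order, K has dimension 1 with simplices:

  0-simplices (3): [0], [1], [2]
  1-simplices (3): [0,1], [0,2], [1,2]

so the chain groups are C_0 ≅ Z^3, C_1 ≅ Z^3.

∂_1: C_1 → C_0 sends each edge [p,q] (with p < q) to q − p. For instance
  ∂[0,2] = [2] − [0].
The 3×3 boundary matrix has rank 2 and Smith normal form diag(1,1).

Reading off H_k = ker ∂_k / im ∂_{k+1}:

  H_0: rank C_0 − rank ∂_1 = 3 − 2 = 1, and the invariant factors of ∂_1 are all 1, so H_0 ≅ Z.
  H_1: rank ker ∂_1 − rank ∂_2 = (3 − 2) − 0 = 1, and there is no ∂_2, so H_1 ≅ Z.

As a check, the Euler characteristic is 3 − 3 = 0, which agrees with 1 − 1 = 0.

H_0 = Z,  H_1 = Z.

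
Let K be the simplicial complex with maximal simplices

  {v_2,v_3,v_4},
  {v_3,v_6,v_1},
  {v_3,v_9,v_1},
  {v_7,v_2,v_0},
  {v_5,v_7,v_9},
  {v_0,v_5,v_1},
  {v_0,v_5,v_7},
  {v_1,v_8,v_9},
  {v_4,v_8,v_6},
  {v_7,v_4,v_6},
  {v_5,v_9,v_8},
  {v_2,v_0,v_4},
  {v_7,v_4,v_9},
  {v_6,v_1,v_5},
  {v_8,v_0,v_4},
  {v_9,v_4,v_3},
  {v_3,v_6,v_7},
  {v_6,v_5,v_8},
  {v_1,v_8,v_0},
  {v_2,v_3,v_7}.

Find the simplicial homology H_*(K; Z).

H_0 = Z,  H_1 = Z ⊕ Z/2,  H_2 = 0.

Take the total order v_0 < v_1 < v_2 < v_3 < v_4 < v_5 < v_6 < v_7 < v_8 < v_9 on the vertex set. Then K (dimension 2) consists of the simplices:

  0-simplices (10): [v_0], [v_1], [v_2], [v_3], [v_4], [v_5], [v_6], [v_7], [v_8], [v_9]
  1-simplices (30): (30 of them)
  2-simplices (20): (20 of them)

so the chain groups are C_0 ≅ Z^10, C_1 ≅ Z^30, C_2 ≅ Z^20.

The boundary map ∂_1: C_1 → C_0 maps an edge to its endpoints' difference, ∂[p,q] = q − p.
The 10×30 boundary matrix has rank 9 and Smith normal form diag(1,1,1,1,1,1,1,1,1).

The boundary map ∂_2: C_2 → C_1 acts by ∂[p,q,r] = [q,r] − [p,r] + [p,q]. For instance
  ∂[v_0,v_5,v_7] = [v_5,v_7] − [v_0,v_7] + [v_0,v_5],
  ∂[v_1,v_8,v_9] = [v_8,v_9] − [v_1,v_9] + [v_1,v_8].
This gives a 30×20 integer matrix of rank 20; reducing to Smith normal form yields diagonal entries (1,1,1,1,1,1,1,1,1,1,1,1,1,1,1,1,1,1,1,2).

Now H_k = ker ∂_k / im ∂_{k+1}, so:

  H_0: rank C_0 − rank ∂_1 = 10 − 9 = 1, and the invariant factors of ∂_1 are all 1, so H_0 = Z.
  H_1: rank ker ∂_1 − rank ∂_2 = (30 − 9) − 20 = 1, and ∂_2 has invariant factor 2 > 1, so H_1 = Z ⊕ Z/2.
  H_2: rank ker ∂_2 − rank ∂_3 = (20 − 20) − 0 = 0, and there is no ∂_3, so H_2 = 0.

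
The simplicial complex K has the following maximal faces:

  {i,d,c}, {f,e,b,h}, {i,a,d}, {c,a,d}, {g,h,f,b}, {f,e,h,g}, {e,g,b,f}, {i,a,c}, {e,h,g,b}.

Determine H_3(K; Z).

We work with the vertex ordering a < b < c < d < e < f < g < h < i. The simplices of K, each written with vertices in increasing order, are:

  0-simplices (9): a, b, c, d, e, f, g, h, i
  1-simplices (16): ac, ad, ai, be, bf, bg, bh, cd, ci, di, ef, eg, eh, fg, fh, gh
  2-simplices (14): acd, aci, adi, bef, beg, beh, bfg, bfh, bgh, cdi, efg, efh, egh, fgh
  3-simplices (5): befg, befh, begh, bfgh, efgh

Hence C_0 ≅ Z^9, C_1 ≅ Z^16, C_2 ≅ Z^14, C_3 ≅ Z^5.

Boundary ∂_1: C_1 → C_0 maps an edge to its endpoints' difference, ∂[p,q] = q − p.
The resulting 9×16 matrix has rank 7, and its Smith normal form has invariant factors (1,1,1,1,1,1,1).

∂_2: C_2 → C_1 maps a triangle to the signed sum of its edges. For instance
  ∂acd = cd − ad + ac,
  ∂bfh = fh − bh + bf.
This gives a 16×14 integer matrix of rank 9; reducing to Smith normal form yields diagonal entries (1,1,1,1,1,1,1,1,1).

The boundary map ∂_3: C_3 → C_2 sends each 3-simplex σ to the alternating sum Σ_i (−1)^i (σ with its i-th vertex removed). For instance
  ∂bfgh = fgh − bgh + bfh − bfg,
  ∂befg = efg − bfg + beg − bef.
The 14×5 boundary matrix has rank 4 and Smith normal form diag(1,1,1,1).

Computing H_k = (kernel of ∂_k) / (image of ∂_{k+1}):

  H_3: rank ker ∂_3 − rank ∂_4 = (5 − 4) − 0 = 1, and there is no ∂_4, so H_3 ≅ Z.

H_3 ≅ Z.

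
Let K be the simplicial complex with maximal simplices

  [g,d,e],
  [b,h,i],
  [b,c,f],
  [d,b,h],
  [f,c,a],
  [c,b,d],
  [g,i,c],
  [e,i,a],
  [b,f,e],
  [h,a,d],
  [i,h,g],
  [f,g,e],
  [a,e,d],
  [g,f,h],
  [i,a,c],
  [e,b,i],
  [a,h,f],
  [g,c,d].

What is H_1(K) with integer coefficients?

We work with the vertex ordering a < b < c < d < e < f < g < h < i. The simplices of K, each written with vertices in increasing order, are:

  0-simplices (9): a, b, c, d, e, f, g, h, i
  1-simplices (27): ac, ad, ae, af, ah, ai, bc, bd, be, bf, bh, bi, cd, cf, cg, ci, de, dg, dh, ef, eg, ei, fg, fh, gh, gi, hi
  2-simplices (18): acf, aci, ade, adh, aei, afh, bcd, bcf, bdh, bef, bei, bhi, cdg, cgi, deg, efg, fgh, ghi

so the chain groups are C_0 ≅ Z^9, C_1 ≅ Z^27, C_2 ≅ Z^18.

Boundary ∂_1: C_1 → C_0 is given by ∂[p,q] = [q] − [p]. For instance
  ∂cg = g − c.
The resulting 9×27 matrix has rank 8, and its Smith normal form has invariant factors (1,1,1,1,1,1,1,1).

∂_2: C_2 → C_1 acts by ∂[p,q,r] = [q,r] − [p,r] + [p,q]. For instance
  ∂ghi = hi − gi + gh,
  ∂cdg = dg − cg + cd.
The resulting 27×18 matrix has rank 17, and its Smith normal form has invariant factors (1,1,1,1,1,1,1,1,1,1,1,1,1,1,1,1,1).

From H_k ≅ ker(∂_k) / im(∂_{k+1}) we obtain:

  H_1: rank ker ∂_1 − rank ∂_2 = (27 − 8) − 17 = 2, and the invariant factors of ∂_2 are all 1, so H_1 ≅ Z^2.

(K is a triangulation of the torus T^2.)

H_1 ≅ Z^2.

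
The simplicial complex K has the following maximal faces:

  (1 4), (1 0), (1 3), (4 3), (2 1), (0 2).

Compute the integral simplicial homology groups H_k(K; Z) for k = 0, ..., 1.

Order the vertices as 0 < 1 < 2 < 3 < 4. Listing each simplex with vertices in this order, K has dimension 1 with simplices:

  0-simplices (5): [0], [1], [2], [3], [4]
  1-simplices (6): [0,1], [0,2], [1,2], [1,3], [1,4], [3,4]

giving chain groups C_0 ≅ Z^5, C_1 ≅ Z^6.

Boundary ∂_1: C_1 → C_0 maps an edge to its endpoints' difference, ∂[p,q] = q − p.
The resulting 5×6 matrix has rank 4, and its Smith normal form has invariant factors (1,1,1,1).

Computing H_k = (kernel of ∂_k) / (image of ∂_{k+1}):

  H_0: rank C_0 − rank ∂_1 = 5 − 4 = 1, and the invariant factors of ∂_1 are all 1, so H_0 ≅ Z.
  H_1: rank ker ∂_1 − rank ∂_2 = (6 − 4) − 0 = 2, and there is no ∂_2, so H_1 ≅ Z^2.

(K is a triangulation of a wedge of 2 circles.)

H_0 = Z,  H_1 = Z^2.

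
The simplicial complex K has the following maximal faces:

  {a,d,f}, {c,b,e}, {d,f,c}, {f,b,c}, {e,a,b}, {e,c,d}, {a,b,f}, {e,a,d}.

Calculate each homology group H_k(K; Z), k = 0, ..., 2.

Take the total order a < b < c < d < e < f on the vertex set. Then K (dimension 2) consists of the simplices:

  0-simplices (6): a, b, c, d, e, f
  1-simplices (12): ab, ad, ae, af, bc, be, bf, cd, ce, cf, de, df
  2-simplices (8): abe, abf, ade, adf, bce, bcf, cde, cdf

giving chain groups C_0 ≅ Z^6, C_1 ≅ Z^12, C_2 ≅ Z^8.

∂_1: C_1 → C_0 maps an edge to its endpoints' difference, ∂[p,q] = q − p.
This gives a 6×12 integer matrix of rank 5; reducing to Smith normal form yields diagonal entries (1,1,1,1,1).

∂_2: C_2 → C_1 sends each 2-simplex [p,q,r] to [q,r] − [p,r] + [p,q]. For instance
  ∂abf = bf − af + ab,
  ∂bce = ce − be + bc.
The resulting 12×8 matrix has rank 7, and its Smith normal form has invariant factors (1,1,1,1,1,1,1).

Reading off H_k = ker ∂_k / im ∂_{k+1}:

  H_0: rank C_0 − rank ∂_1 = 6 − 5 = 1, and the invariant factors of ∂_1 are all 1, so H_0 ≅ Z.
  H_1: rank ker ∂_1 − rank ∂_2 = (12 − 5) − 7 = 0, and the invariant factors of ∂_2 are all 1, so H_1 ≅ 0.
  H_2: rank ker ∂_2 − rank ∂_3 = (8 − 7) − 0 = 1, and there is no ∂_3, so H_2 ≅ Z.

As a check, the Euler characteristic is 6 − 12 + 8 = 2, which agrees with 1 − 0 + 1 = 2.

H_0 = Z,  H_1 = 0,  H_2 = Z.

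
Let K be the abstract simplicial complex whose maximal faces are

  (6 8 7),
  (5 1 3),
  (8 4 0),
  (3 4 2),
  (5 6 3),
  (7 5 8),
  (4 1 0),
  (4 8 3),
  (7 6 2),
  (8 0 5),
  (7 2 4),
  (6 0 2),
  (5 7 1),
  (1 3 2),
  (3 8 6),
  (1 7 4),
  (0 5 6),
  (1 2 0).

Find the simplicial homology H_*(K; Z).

H_0 ≅ Z,  H_1 ≅ Z ⊕ Z/2Z,  H_2 = 0.

Order the vertices as 0 < 1 < 2 < 3 < 4 < 5 < 6 < 7 < 8. Listing each simplex with vertices in this order, K has dimension 2 with simplices:

  0-simplices (9): [0], [1], [2], [3], [4], [5], [6], [7], [8]
  1-simplices (27): (27 of them)
  2-simplices (18): [0,1,2], [0,1,4], [0,2,6], [0,4,8], [0,5,6], [0,5,8], [1,2,3], [1,3,5], [1,4,7], [1,5,7], [2,3,4], [2,4,7], [2,6,7], [3,4,8], [3,5,6], [3,6,8], [5,7,8], [6,7,8]

so the chain groups are C_0 ≅ Z^9, C_1 ≅ Z^27, C_2 ≅ Z^18.

The boundary map ∂_1: C_1 → C_0 is given by ∂[p,q] = [q] − [p]. For instance
  ∂[6,7] = [7] − [6].
The resulting 9×27 matrix has rank 8, and its Smith normal form has invariant factors (1,1,1,1,1,1,1,1).

The boundary map ∂_2: C_2 → C_1 maps a triangle to the signed sum of its edges. For instance
  ∂[0,4,8] = [4,8] − [0,8] + [0,4],
  ∂[0,1,2] = [1,2] − [0,2] + [0,1].
As a 27×18 matrix over Z this has rank 18, with invariant factors (1,1,1,1,1,1,1,1,1,1,1,1,1,1,1,1,1,2).

From H_k ≅ ker(∂_k) / im(∂_{k+1}) we obtain:

  H_0: rank C_0 − rank ∂_1 = 9 − 8 = 1, and the invariant factors of ∂_1 are all 1, so H_0 ≅ Z.
  H_1: rank ker ∂_1 − rank ∂_2 = (27 − 8) − 18 = 1, and ∂_2 has invariant factor 2 > 1, so H_1 ≅ Z ⊕ Z/2Z.
  H_2: rank ker ∂_2 − rank ∂_3 = (18 − 18) − 0 = 0, and there is no ∂_3, so H_2 ≅ 0.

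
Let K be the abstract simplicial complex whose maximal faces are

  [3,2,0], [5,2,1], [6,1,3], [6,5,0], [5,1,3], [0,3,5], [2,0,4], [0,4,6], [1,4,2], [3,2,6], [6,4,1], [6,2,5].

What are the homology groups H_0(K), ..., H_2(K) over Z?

Fix the vertex order 0 < 1 < 2 < 3 < 4 < 5 < 6 and write every simplex with vertices in increasing order. Then dim K = 2 and the simplices of K are:

  0-simplices (7): [0], [1], [2], [3], [4], [5], [6]
  1-simplices (18): [0,2], [0,3], [0,4], [0,5], [0,6], [1,2], [1,3], [1,4], [1,5], [1,6], [2,3], [2,4], [2,5], [2,6], [3,5], [3,6], [4,6], [5,6]
  2-simplices (12): [0,2,3], [0,2,4], [0,3,5], [0,4,6], [0,5,6], [1,2,4], [1,2,5], [1,3,5], [1,3,6], [1,4,6], [2,3,6], [2,5,6]

Hence C_0 ≅ Z^7, C_1 ≅ Z^18, C_2 ≅ Z^12.

The boundary map ∂_1: C_1 → C_0 is given by ∂[p,q] = [q] − [p].
The 7×18 boundary matrix has rank 6 and Smith normal form diag(1,1,1,1,1,1).

Boundary ∂_2: C_2 → C_1 acts by ∂[p,q,r] = [q,r] − [p,r] + [p,q]. For instance
  ∂[0,4,6] = [4,6] − [0,6] + [0,4],
  ∂[1,2,4] = [2,4] − [1,4] + [1,2].
As a 18×12 matrix over Z this has rank 12, with invariant factors (1,1,1,1,1,1,1,1,1,1,1,2).

Computing H_k = (kernel of ∂_k) / (image of ∂_{k+1}):

  H_0: rank C_0 − rank ∂_1 = 7 − 6 = 1, and the invariant factors of ∂_1 are all 1, so H_0 = Z.
  H_1: rank ker ∂_1 − rank ∂_2 = (18 − 6) − 12 = 0, and ∂_2 has invariant factor 2 > 1, so H_1 = Z_2.
  H_2: rank ker ∂_2 − rank ∂_3 = (12 − 12) − 0 = 0, and there is no ∂_3, so H_2 = 0.

(K is a triangulation of the real projective plane RP^2.)

H_0 = Z,  H_1 = Z_2,  H_2 = 0.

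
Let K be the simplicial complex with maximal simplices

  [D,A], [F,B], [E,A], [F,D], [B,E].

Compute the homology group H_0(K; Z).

H_0 ≅ Z.

Fix the vertex order A < B < D < E < F and write every simplex with vertices in increasing order. Then dim K = 1 and the simplices of K are:

  0-simplices (5): A, B, D, E, F
  1-simplices (5): AD, AE, BE, BF, DF

Hence C_0 ≅ Z^5, C_1 ≅ Z^5.

Boundary ∂_1: C_1 → C_0 maps an edge to its endpoints' difference, ∂[p,q] = q − p. For instance
  ∂AE = E − A.
The resulting 5×5 matrix has rank 4, and its Smith normal form has invariant factors (1,1,1,1).

Computing H_k = (kernel of ∂_k) / (image of ∂_{k+1}):

  H_0: rank C_0 − rank ∂_1 = 5 − 4 = 1, and the invariant factors of ∂_1 are all 1, so H_0 ≅ Z.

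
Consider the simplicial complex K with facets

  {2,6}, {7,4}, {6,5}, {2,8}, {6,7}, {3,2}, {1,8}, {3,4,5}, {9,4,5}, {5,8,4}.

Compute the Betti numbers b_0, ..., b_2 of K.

K has 9 vertices, 14 edges, 3 triangles.
rank ∂_0 = 0, rank ∂_1 = 8 ⇒ b_0 = 9 − 0 − 8 = 1; all invariant factors of ∂_1 are 1 so no torsion. So H_0 = Z.
rank ∂_1 = 8, rank ∂_2 = 3 ⇒ b_1 = 14 − 8 − 3 = 3; all invariant factors of ∂_2 are 1 so no torsion. So H_1 = Z^3.
rank ∂_2 = 3, rank ∂_3 = 0 ⇒ b_2 = 3 − 3 − 0 = 0. So H_2 = 0.

b_0 = 1, b_1 = 3, b_2 = 0.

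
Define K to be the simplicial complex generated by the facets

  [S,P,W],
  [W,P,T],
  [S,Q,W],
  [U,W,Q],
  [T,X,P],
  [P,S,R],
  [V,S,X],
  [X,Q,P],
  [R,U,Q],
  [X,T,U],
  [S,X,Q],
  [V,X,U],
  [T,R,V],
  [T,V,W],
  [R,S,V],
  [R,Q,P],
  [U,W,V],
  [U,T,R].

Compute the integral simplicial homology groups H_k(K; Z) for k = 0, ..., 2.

Take the total order P < Q < R < S < T < U < V < W < X on the vertex set. Then K (dimension 2) consists of the simplices:

  0-simplices (9): P, Q, R, S, T, U, V, W, X
  1-simplices (27): PQ, PR, PS, PT, PW, PX, QR, QS, QU, QW, QX, RS, RT, RU, RV, SV, SW, SX, TU, TV, TW, TX, UV, UW, UX, VW, VX
  2-simplices (18): PQR, PQX, PRS, PSW, PTW, PTX, QRU, QSW, QSX, QUW, RSV, RTU, RTV, SVX, TUX, TVW, UVW, UVX

giving chain groups C_0 ≅ Z^9, C_1 ≅ Z^27, C_2 ≅ Z^18.

∂_1: C_1 → C_0 sends each edge [p,q] (with p < q) to q − p. For instance
  ∂VW = W − V.
This gives a 9×27 integer matrix of rank 8; reducing to Smith normal form yields diagonal entries (1,1,1,1,1,1,1,1).

∂_2: C_2 → C_1 sends each 2-simplex [p,q,r] to [q,r] − [p,r] + [p,q]. For instance
  ∂QSW = SW − QW + QS,
  ∂PTX = TX − PX + PT.
The 27×18 boundary matrix has rank 18 and Smith normal form diag(1,1,1,1,1,1,1,1,1,1,1,1,1,1,1,1,1,2).

Now H_k = ker ∂_k / im ∂_{k+1}, so:

  H_0: rank C_0 − rank ∂_1 = 9 − 8 = 1, and the invariant factors of ∂_1 are all 1, so H_0 ≅ Z.
  H_1: rank ker ∂_1 − rank ∂_2 = (27 − 8) − 18 = 1, and ∂_2 has invariant factor 2 > 1, so H_1 ≅ Z ⊕ Z_2.
  H_2: rank ker ∂_2 − rank ∂_3 = (18 − 18) − 0 = 0, and there is no ∂_3, so H_2 ≅ 0.

As a check, the Euler characteristic is 9 − 27 + 18 = 0, which agrees with 1 − 1 + 0 = 0.
(K is a triangulation of the Klein bottle.)

H_0 = Z,  H_1 = Z ⊕ Z_2,  H_2 = 0.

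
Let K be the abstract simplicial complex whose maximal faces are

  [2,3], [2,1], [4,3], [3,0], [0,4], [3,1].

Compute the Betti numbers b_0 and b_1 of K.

b_0 = 1, b_1 = 2.

Take the total order 0 < 1 < 2 < 3 < 4 on the vertex set. Then K (dimension 1) consists of the simplices:

  0-simplices (5): [0], [1], [2], [3], [4]
  1-simplices (6): [0,3], [0,4], [1,2], [1,3], [2,3], [3,4]

giving chain groups C_0 ≅ Z^5, C_1 ≅ Z^6.

The boundary map ∂_1: C_1 → C_0 sends each edge [p,q] (with p < q) to q − p.
This gives a 5×6 integer matrix of rank 4; reducing to Smith normal form yields diagonal entries (1,1,1,1).

Now H_k = ker ∂_k / im ∂_{k+1}, so:

  H_0: rank C_0 − rank ∂_1 = 5 − 4 = 1, and the invariant factors of ∂_1 are all 1, so H_0 ≅ Z.
  H_1: rank ker ∂_1 − rank ∂_2 = (6 − 4) − 0 = 2, and there is no ∂_2, so H_1 ≅ Z^2.

Hence the Betti numbers are b_0 = 1, b_1 = 2.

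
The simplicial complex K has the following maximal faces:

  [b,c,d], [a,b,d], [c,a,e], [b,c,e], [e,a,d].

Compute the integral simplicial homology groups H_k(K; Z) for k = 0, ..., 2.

H_0 ≅ Z,  H_1 ≅ Z,  H_2 = 0.

K has 5 vertices, 10 edges, 5 triangles.
rank ∂_0 = 0, rank ∂_1 = 4 ⇒ b_0 = 5 − 0 − 4 = 1; all invariant factors of ∂_1 are 1 so no torsion. So H_0 = Z.
rank ∂_1 = 4, rank ∂_2 = 5 ⇒ b_1 = 10 − 4 − 5 = 1; all invariant factors of ∂_2 are 1 so no torsion. So H_1 = Z.
rank ∂_2 = 5, rank ∂_3 = 0 ⇒ b_2 = 5 − 5 − 0 = 0. So H_2 = 0.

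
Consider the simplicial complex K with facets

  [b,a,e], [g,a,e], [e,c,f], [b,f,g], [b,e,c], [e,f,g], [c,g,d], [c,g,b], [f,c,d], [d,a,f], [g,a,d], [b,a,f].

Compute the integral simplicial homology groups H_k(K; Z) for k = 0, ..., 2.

H_0 = Z,  H_1 = Z/2,  H_2 = 0.

We work with the vertex ordering a < b < c < d < e < f < g. The simplices of K, each written with vertices in increasing order, are:

  0-simplices (7): a, b, c, d, e, f, g
  1-simplices (18): ab, ad, ae, af, ag, bc, be, bf, bg, cd, ce, cf, cg, df, dg, ef, eg, fg
  2-simplices (12): abe, abf, adf, adg, aeg, bce, bcg, bfg, cdf, cdg, cef, efg

so the chain groups are C_0 ≅ Z^7, C_1 ≅ Z^18, C_2 ≅ Z^12.

The boundary map ∂_1: C_1 → C_0 is given by ∂[p,q] = [q] − [p]. For instance
  ∂cf = f − c.
The resulting 7×18 matrix has rank 6, and its Smith normal form has invariant factors (1,1,1,1,1,1).

The boundary map ∂_2: C_2 → C_1 maps a triangle to the signed sum of its edges. For instance
  ∂adg = dg − ag + ad,
  ∂cdg = dg − cg + cd.
As a 18×12 matrix over Z this has rank 12, with invariant factors (1,1,1,1,1,1,1,1,1,1,1,2).

Reading off H_k = ker ∂_k / im ∂_{k+1}:

  H_0: rank C_0 − rank ∂_1 = 7 − 6 = 1, and the invariant factors of ∂_1 are all 1, so H_0 = Z.
  H_1: rank ker ∂_1 − rank ∂_2 = (18 − 6) − 12 = 0, and ∂_2 has invariant factor 2 > 1, so H_1 = Z/2.
  H_2: rank ker ∂_2 − rank ∂_3 = (12 − 12) − 0 = 0, and there is no ∂_3, so H_2 = 0.

As a check, the Euler characteristic is 7 − 18 + 12 = 1, which agrees with 1 − 0 + 0 = 1.
(K is a triangulation of the real projective plane RP^2.)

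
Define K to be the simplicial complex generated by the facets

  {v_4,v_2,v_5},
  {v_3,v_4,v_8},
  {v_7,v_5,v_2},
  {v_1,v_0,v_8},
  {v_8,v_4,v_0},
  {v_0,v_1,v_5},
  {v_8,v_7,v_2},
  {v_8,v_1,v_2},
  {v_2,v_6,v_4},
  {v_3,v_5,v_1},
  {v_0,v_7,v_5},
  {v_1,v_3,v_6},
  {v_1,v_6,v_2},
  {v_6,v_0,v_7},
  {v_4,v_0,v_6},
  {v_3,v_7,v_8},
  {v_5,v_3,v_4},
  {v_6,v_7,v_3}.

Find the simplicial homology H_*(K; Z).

We work with the vertex ordering v_0 < v_1 < v_2 < v_3 < v_4 < v_5 < v_6 < v_7 < v_8. The simplices of K, each written with vertices in increasing order, are:

  0-simplices (9): [v_0], [v_1], [v_2], [v_3], [v_4], [v_5], [v_6], [v_7], [v_8]
  1-simplices (27): (27 of them)
  2-simplices (18): (18 of them)

so the chain groups are C_0 ≅ Z^9, C_1 ≅ Z^27, C_2 ≅ Z^18.

The boundary map ∂_1: C_1 → C_0 sends each edge [p,q] (with p < q) to q − p. For instance
  ∂[v_4,v_5] = [v_5] − [v_4].
As a 9×27 matrix over Z this has rank 8, with invariant factors (1,1,1,1,1,1,1,1).

The boundary map ∂_2: C_2 → C_1 acts by ∂[p,q,r] = [q,r] − [p,r] + [p,q]. For instance
  ∂[v_1,v_3,v_5] = [v_3,v_5] − [v_1,v_5] + [v_1,v_3],
  ∂[v_0,v_6,v_7] = [v_6,v_7] − [v_0,v_7] + [v_0,v_6].
The resulting 27×18 matrix has rank 17, and its Smith normal form has invariant factors (1,1,1,1,1,1,1,1,1,1,1,1,1,1,1,1,1).

Now H_k = ker ∂_k / im ∂_{k+1}, so:

  H_0: rank C_0 − rank ∂_1 = 9 − 8 = 1, and the invariant factors of ∂_1 are all 1, so H_0 ≅ Z.
  H_1: rank ker ∂_1 − rank ∂_2 = (27 − 8) − 17 = 2, and the invariant factors of ∂_2 are all 1, so H_1 ≅ Z^2.
  H_2: rank ker ∂_2 − rank ∂_3 = (18 − 17) − 0 = 1, and there is no ∂_3, so H_2 ≅ Z.

As a check, the Euler characteristic is 9 − 27 + 18 = 0, which agrees with 1 − 2 + 1 = 0.
(K is a triangulation of the torus T^2.)

H_0 ≅ Z,  H_1 ≅ Z^2,  H_2 ≅ Z.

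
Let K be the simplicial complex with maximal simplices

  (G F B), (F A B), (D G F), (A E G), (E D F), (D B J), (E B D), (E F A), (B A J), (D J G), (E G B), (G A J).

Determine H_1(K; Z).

H_1 ≅ Z/2.

Fix the vertex order A < B < D < E < F < G < J and write every simplex with vertices in increasing order. Then dim K = 2 and the simplices of K are:

  0-simplices (7): A, B, D, E, F, G, J
  1-simplices (18): AB, AE, AF, AG, AJ, BD, BE, BF, BG, BJ, DE, DF, DG, DJ, EF, EG, FG, GJ
  2-simplices (12): ABF, ABJ, AEF, AEG, AGJ, BDE, BDJ, BEG, BFG, DEF, DFG, DGJ

giving chain groups C_0 ≅ Z^7, C_1 ≅ Z^18, C_2 ≅ Z^12.

Boundary ∂_1: C_1 → C_0 sends each edge [p,q] (with p < q) to q − p. For instance
  ∂DG = G − D.
As a 7×18 matrix over Z this has rank 6, with invariant factors (1,1,1,1,1,1).

∂_2: C_2 → C_1 sends each 2-simplex [p,q,r] to [q,r] − [p,r] + [p,q]. For instance
  ∂AGJ = GJ − AJ + AG,
  ∂DEF = EF − DF + DE.
The 18×12 boundary matrix has rank 12 and Smith normal form diag(1,1,1,1,1,1,1,1,1,1,1,2).

Reading off H_k = ker ∂_k / im ∂_{k+1}:

  H_1: rank ker ∂_1 − rank ∂_2 = (18 − 6) − 12 = 0, and ∂_2 has invariant factor 2 > 1, so H_1 = Z/2.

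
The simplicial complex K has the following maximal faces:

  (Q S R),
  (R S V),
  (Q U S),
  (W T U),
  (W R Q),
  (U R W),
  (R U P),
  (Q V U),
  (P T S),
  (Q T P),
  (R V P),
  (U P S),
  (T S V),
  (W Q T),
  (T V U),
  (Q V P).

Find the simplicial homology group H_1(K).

H_1 ≅ Z^2.

Take the total order P < Q < R < S < T < U < V < W on the vertex set. Then K (dimension 2) consists of the simplices:

  0-simplices (8): P, Q, R, S, T, U, V, W
  1-simplices (24): PQ, PR, PS, PT, PU, PV, QR, QS, QT, QU, QV, QW, RS, RU, RV, RW, ST, SU, SV, TU, TV, TW, UV, UW
  2-simplices (16): PQT, PQV, PRU, PRV, PST, PSU, QRS, QRW, QSU, QTW, QUV, RSV, RUW, STV, TUV, TUW

so the chain groups are C_0 ≅ Z^8, C_1 ≅ Z^24, C_2 ≅ Z^16.

Boundary ∂_1: C_1 → C_0 is given by ∂[p,q] = [q] − [p].
The 8×24 boundary matrix has rank 7 and Smith normal form diag(1,1,1,1,1,1,1).

The boundary map ∂_2: C_2 → C_1 maps a triangle to the signed sum of its edges. For instance
  ∂QRW = RW − QW + QR,
  ∂TUV = UV − TV + TU.
This gives a 24×16 integer matrix of rank 15; reducing to Smith normal form yields diagonal entries (1,1,1,1,1,1,1,1,1,1,1,1,1,1,1).

From H_k ≅ ker(∂_k) / im(∂_{k+1}) we obtain:

  H_1: rank ker ∂_1 − rank ∂_2 = (24 − 7) − 15 = 2, and the invariant factors of ∂_2 are all 1, so H_1 ≅ Z^2.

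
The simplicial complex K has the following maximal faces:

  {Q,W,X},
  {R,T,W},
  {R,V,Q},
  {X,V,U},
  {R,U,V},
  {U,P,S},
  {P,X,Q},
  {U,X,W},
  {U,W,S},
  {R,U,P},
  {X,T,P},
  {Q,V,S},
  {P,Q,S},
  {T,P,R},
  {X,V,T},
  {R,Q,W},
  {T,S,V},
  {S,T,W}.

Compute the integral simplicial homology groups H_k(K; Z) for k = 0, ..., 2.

H_0 = Z,  H_1 = Z^2,  H_2 = Z.

Order the vertices as P < Q < R < S < T < U < V < W < X. Listing each simplex with vertices in this order, K has dimension 2 with simplices:

  0-simplices (9): P, Q, R, S, T, U, V, W, X
  1-simplices (27): PQ, PR, PS, PT, PU, PX, QR, QS, QV, QW, QX, RT, RU, RV, RW, ST, SU, SV, SW, TV, TW, TX, UV, UW, UX, VX, WX
  2-simplices (18): PQS, PQX, PRT, PRU, PSU, PTX, QRV, QRW, QSV, QWX, RTW, RUV, STV, STW, SUW, TVX, UVX, UWX

giving chain groups C_0 ≅ Z^9, C_1 ≅ Z^27, C_2 ≅ Z^18.

Boundary ∂_1: C_1 → C_0 is given by ∂[p,q] = [q] − [p]. For instance
  ∂UV = V − U.
This gives a 9×27 integer matrix of rank 8; reducing to Smith normal form yields diagonal entries (1,1,1,1,1,1,1,1).

The boundary map ∂_2: C_2 → C_1 acts by ∂[p,q,r] = [q,r] − [p,r] + [p,q]. For instance
  ∂SUW = UW − SW + SU,
  ∂PQS = QS − PS + PQ.
The resulting 27×18 matrix has rank 17, and its Smith normal form has invariant factors (1,1,1,1,1,1,1,1,1,1,1,1,1,1,1,1,1).

Now H_k = ker ∂_k / im ∂_{k+1}, so:

  H_0: rank C_0 − rank ∂_1 = 9 − 8 = 1, and the invariant factors of ∂_1 are all 1, so H_0 ≅ Z.
  H_1: rank ker ∂_1 − rank ∂_2 = (27 − 8) − 17 = 2, and the invariant factors of ∂_2 are all 1, so H_1 ≅ Z^2.
  H_2: rank ker ∂_2 − rank ∂_3 = (18 − 17) − 0 = 1, and there is no ∂_3, so H_2 ≅ Z.

(K is a triangulation of the torus T^2.)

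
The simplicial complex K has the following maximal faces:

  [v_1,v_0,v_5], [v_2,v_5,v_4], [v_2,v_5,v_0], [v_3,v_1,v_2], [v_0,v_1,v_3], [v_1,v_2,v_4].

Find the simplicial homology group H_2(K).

H_2 ≅ 0.

Order the vertices as v_0 < v_1 < v_2 < v_3 < v_4 < v_5. Listing each simplex with vertices in this order, K has dimension 2 with simplices:

  0-simplices (6): [v_0], [v_1], [v_2], [v_3], [v_4], [v_5]
  1-simplices (12): [v_0,v_1], [v_0,v_2], [v_0,v_3], [v_0,v_5], [v_1,v_2], [v_1,v_3], [v_1,v_4], [v_1,v_5], [v_2,v_3], [v_2,v_4], [v_2,v_5], [v_4,v_5]
  2-simplices (6): [v_0,v_1,v_3], [v_0,v_1,v_5], [v_0,v_2,v_5], [v_1,v_2,v_3], [v_1,v_2,v_4], [v_2,v_4,v_5]

Hence C_0 ≅ Z^6, C_1 ≅ Z^12, C_2 ≅ Z^6.

∂_1: C_1 → C_0 is given by ∂[p,q] = [q] − [p]. For instance
  ∂[v_2,v_3] = [v_3] − [v_2].
This gives a 6×12 integer matrix of rank 5; reducing to Smith normal form yields diagonal entries (1,1,1,1,1).

∂_2: C_2 → C_1 sends each 2-simplex [p,q,r] to [q,r] − [p,r] + [p,q]. For instance
  ∂[v_1,v_2,v_4] = [v_2,v_4] − [v_1,v_4] + [v_1,v_2],
  ∂[v_0,v_1,v_5] = [v_1,v_5] − [v_0,v_5] + [v_0,v_1].
As a 12×6 matrix over Z this has rank 6, with invariant factors (1,1,1,1,1,1).

Reading off H_k = ker ∂_k / im ∂_{k+1}:

  H_2: rank ker ∂_2 − rank ∂_3 = (6 − 6) − 0 = 0, and there is no ∂_3, so H_2 ≅ 0.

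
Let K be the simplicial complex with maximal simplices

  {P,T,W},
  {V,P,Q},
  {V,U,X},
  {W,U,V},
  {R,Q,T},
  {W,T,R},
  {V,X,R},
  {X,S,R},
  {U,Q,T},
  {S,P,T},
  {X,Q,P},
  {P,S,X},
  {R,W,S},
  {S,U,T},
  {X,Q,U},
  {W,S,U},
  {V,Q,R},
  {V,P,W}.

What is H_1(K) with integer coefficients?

H_1 = Z ⊕ Z_2.

Fix the vertex order P < Q < R < S < T < U < V < W < X and write every simplex with vertices in increasing order. Then dim K = 2 and the simplices of K are:

  0-simplices (9): P, Q, R, S, T, U, V, W, X
  1-simplices (27): PQ, PS, PT, PV, PW, PX, QR, QT, QU, QV, QX, RS, RT, RV, RW, RX, ST, SU, SW, SX, TU, TW, UV, UW, UX, VW, VX
  2-simplices (18): PQV, PQX, PST, PSX, PTW, PVW, QRT, QRV, QTU, QUX, RSW, RSX, RTW, RVX, STU, SUW, UVW, UVX

Hence C_0 ≅ Z^9, C_1 ≅ Z^27, C_2 ≅ Z^18.

The boundary map ∂_1: C_1 → C_0 maps an edge to its endpoints' difference, ∂[p,q] = q − p. For instance
  ∂TU = U − T.
The resulting 9×27 matrix has rank 8, and its Smith normal form has invariant factors (1,1,1,1,1,1,1,1).

Boundary ∂_2: C_2 → C_1 maps a triangle to the signed sum of its edges. For instance
  ∂RSW = SW − RW + RS,
  ∂PST = ST − PT + PS.
The resulting 27×18 matrix has rank 18, and its Smith normal form has invariant factors (1,1,1,1,1,1,1,1,1,1,1,1,1,1,1,1,1,2).

Reading off H_k = ker ∂_k / im ∂_{k+1}:

  H_1: rank ker ∂_1 − rank ∂_2 = (27 − 8) − 18 = 1, and ∂_2 has invariant factor 2 > 1, so H_1 ≅ Z ⊕ Z_2.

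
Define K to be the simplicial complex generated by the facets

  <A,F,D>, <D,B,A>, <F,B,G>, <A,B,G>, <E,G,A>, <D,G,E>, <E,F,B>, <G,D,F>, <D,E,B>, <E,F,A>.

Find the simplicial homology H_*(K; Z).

H_0 ≅ Z,  H_1 ≅ Z/2,  H_2 = 0.

Order the vertices as A < B < D < E < F < G. Listing each simplex with vertices in this order, K has dimension 2 with simplices:

  0-simplices (6): A, B, D, E, F, G
  1-simplices (15): AB, AD, AE, AF, AG, BD, BE, BF, BG, DE, DF, DG, EF, EG, FG
  2-simplices (10): ABD, ABG, ADF, AEF, AEG, BDE, BEF, BFG, DEG, DFG

giving chain groups C_0 ≅ Z^6, C_1 ≅ Z^15, C_2 ≅ Z^10.

The boundary map ∂_1: C_1 → C_0 is given by ∂[p,q] = [q] − [p].
The 6×15 boundary matrix has rank 5 and Smith normal form diag(1,1,1,1,1).

The boundary map ∂_2: C_2 → C_1 sends each 2-simplex [p,q,r] to [q,r] − [p,r] + [p,q]. For instance
  ∂DEG = EG − DG + DE,
  ∂ABD = BD − AD + AB.
The 15×10 boundary matrix has rank 10 and Smith normal form diag(1,1,1,1,1,1,1,1,1,2).

Reading off H_k = ker ∂_k / im ∂_{k+1}:

  H_0: rank C_0 − rank ∂_1 = 6 − 5 = 1, and the invariant factors of ∂_1 are all 1, so H_0 = Z.
  H_1: rank ker ∂_1 − rank ∂_2 = (15 − 5) − 10 = 0, and ∂_2 has invariant factor 2 > 1, so H_1 = Z/2.
  H_2: rank ker ∂_2 − rank ∂_3 = (10 − 10) − 0 = 0, and there is no ∂_3, so H_2 = 0.

(K is a triangulation of the real projective plane RP^2.)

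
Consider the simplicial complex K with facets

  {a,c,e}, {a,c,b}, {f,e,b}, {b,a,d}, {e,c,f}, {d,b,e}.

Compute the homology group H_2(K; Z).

H_2 ≅ 0.

Take the total order a < b < c < d < e < f on the vertex set. Then K (dimension 2) consists of the simplices:

  0-simplices (6): a, b, c, d, e, f
  1-simplices (12): ab, ac, ad, ae, bc, bd, be, bf, ce, cf, de, ef
  2-simplices (6): abc, abd, ace, bde, bef, cef

giving chain groups C_0 ≅ Z^6, C_1 ≅ Z^12, C_2 ≅ Z^6.

Boundary ∂_1: C_1 → C_0 is given by ∂[p,q] = [q] − [p].
This gives a 6×12 integer matrix of rank 5; reducing to Smith normal form yields diagonal entries (1,1,1,1,1).

Boundary ∂_2: C_2 → C_1 acts by ∂[p,q,r] = [q,r] − [p,r] + [p,q]. For instance
  ∂abd = bd − ad + ab,
  ∂cef = ef − cf + ce.
The resulting 12×6 matrix has rank 6, and its Smith normal form has invariant factors (1,1,1,1,1,1).

From H_k ≅ ker(∂_k) / im(∂_{k+1}) we obtain:

  H_2: rank ker ∂_2 − rank ∂_3 = (6 − 6) − 0 = 0, and there is no ∂_3, so H_2 = 0.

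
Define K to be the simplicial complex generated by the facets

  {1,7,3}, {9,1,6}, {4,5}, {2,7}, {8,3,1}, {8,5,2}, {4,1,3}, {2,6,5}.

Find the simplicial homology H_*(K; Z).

H_0 ≅ Z,  H_1 ≅ Z^3,  H_2 = 0.

K has 9 vertices, 17 edges, 6 triangles.
rank ∂_0 = 0, rank ∂_1 = 8 ⇒ b_0 = 9 − 0 − 8 = 1; all invariant factors of ∂_1 are 1 so no torsion. So H_0 ≅ Z.
rank ∂_1 = 8, rank ∂_2 = 6 ⇒ b_1 = 17 − 8 − 6 = 3; all invariant factors of ∂_2 are 1 so no torsion. So H_1 ≅ Z^3.
rank ∂_2 = 6, rank ∂_3 = 0 ⇒ b_2 = 6 − 6 − 0 = 0. So H_2 ≅ 0.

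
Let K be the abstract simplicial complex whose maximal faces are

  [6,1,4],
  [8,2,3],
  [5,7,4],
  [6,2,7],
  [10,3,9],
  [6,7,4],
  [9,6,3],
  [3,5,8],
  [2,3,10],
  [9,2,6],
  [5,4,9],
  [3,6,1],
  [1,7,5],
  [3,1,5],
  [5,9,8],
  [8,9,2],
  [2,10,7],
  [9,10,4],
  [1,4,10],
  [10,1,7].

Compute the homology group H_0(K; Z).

H_0 ≅ Z.

Take the total order 1 < 2 < 3 < 4 < 5 < 6 < 7 < 8 < 9 < 10 on the vertex set. Then K (dimension 2) consists of the simplices:

  0-simplices (10): [1], [2], [3], [4], [5], [6], [7], [8], [9], [10]
  1-simplices (30): (30 of them)
  2-simplices (20): (20 of them)

Hence C_0 ≅ Z^10, C_1 ≅ Z^30, C_2 ≅ Z^20.

Boundary ∂_1: C_1 → C_0 is given by ∂[p,q] = [q] − [p]. For instance
  ∂[1,4] = [4] − [1].
The 10×30 boundary matrix has rank 9 and Smith normal form diag(1,1,1,1,1,1,1,1,1).

The boundary map ∂_2: C_2 → C_1 maps a triangle to the signed sum of its edges. For instance
  ∂[2,6,9] = [6,9] − [2,9] + [2,6],
  ∂[2,6,7] = [6,7] − [2,7] + [2,6].
This gives a 30×20 integer matrix of rank 20; reducing to Smith normal form yields diagonal entries (1,1,1,1,1,1,1,1,1,1,1,1,1,1,1,1,1,1,1,2).

Now H_k = ker ∂_k / im ∂_{k+1}, so:

  H_0: rank C_0 − rank ∂_1 = 10 − 9 = 1, and the invariant factors of ∂_1 are all 1, so H_0 = Z.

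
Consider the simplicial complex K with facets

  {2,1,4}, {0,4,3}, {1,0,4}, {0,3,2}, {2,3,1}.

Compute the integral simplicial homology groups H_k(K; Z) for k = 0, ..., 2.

K has 5 vertices, 10 edges, 5 triangles.
rank ∂_0 = 0, rank ∂_1 = 4 ⇒ b_0 = 5 − 0 − 4 = 1; all invariant factors of ∂_1 are 1 so no torsion. So H_0 ≅ Z.
rank ∂_1 = 4, rank ∂_2 = 5 ⇒ b_1 = 10 − 4 − 5 = 1; all invariant factors of ∂_2 are 1 so no torsion. So H_1 ≅ Z.
rank ∂_2 = 5, rank ∂_3 = 0 ⇒ b_2 = 5 − 5 − 0 = 0. So H_2 ≅ 0.

H_0 ≅ Z,  H_1 ≅ Z,  H_2 = 0.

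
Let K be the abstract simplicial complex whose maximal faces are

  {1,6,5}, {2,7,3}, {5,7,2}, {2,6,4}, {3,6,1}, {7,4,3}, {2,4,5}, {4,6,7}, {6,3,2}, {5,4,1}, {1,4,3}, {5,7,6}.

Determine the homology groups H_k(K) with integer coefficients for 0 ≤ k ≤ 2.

Take the total order 1 < 2 < 3 < 4 < 5 < 6 < 7 on the vertex set. Then K (dimension 2) consists of the simplices:

  0-simplices (7): [1], [2], [3], [4], [5], [6], [7]
  1-simplices (18): [1,3], [1,4], [1,5], [1,6], [2,3], [2,4], [2,5], [2,6], [2,7], [3,4], [3,6], [3,7], [4,5], [4,6], [4,7], [5,6], [5,7], [6,7]
  2-simplices (12): [1,3,4], [1,3,6], [1,4,5], [1,5,6], [2,3,6], [2,3,7], [2,4,5], [2,4,6], [2,5,7], [3,4,7], [4,6,7], [5,6,7]

giving chain groups C_0 ≅ Z^7, C_1 ≅ Z^18, C_2 ≅ Z^12.

∂_1: C_1 → C_0 sends each edge [p,q] (with p < q) to q − p.
As a 7×18 matrix over Z this has rank 6, with invariant factors (1,1,1,1,1,1).

The boundary map ∂_2: C_2 → C_1 sends each 2-simplex [p,q,r] to [q,r] − [p,r] + [p,q]. For instance
  ∂[2,3,7] = [3,7] − [2,7] + [2,3],
  ∂[2,3,6] = [3,6] − [2,6] + [2,3].
This gives a 18×12 integer matrix of rank 12; reducing to Smith normal form yields diagonal entries (1,1,1,1,1,1,1,1,1,1,1,2).

From H_k ≅ ker(∂_k) / im(∂_{k+1}) we obtain:

  H_0: rank C_0 − rank ∂_1 = 7 − 6 = 1, and the invariant factors of ∂_1 are all 1, so H_0 ≅ Z.
  H_1: rank ker ∂_1 − rank ∂_2 = (18 − 6) − 12 = 0, and ∂_2 has invariant factor 2 > 1, so H_1 ≅ Z/2.
  H_2: rank ker ∂_2 − rank ∂_3 = (12 − 12) − 0 = 0, and there is no ∂_3, so H_2 ≅ 0.

(K is a triangulation of the real projective plane RP^2.)

H_0 = Z,  H_1 = Z/2,  H_2 = 0.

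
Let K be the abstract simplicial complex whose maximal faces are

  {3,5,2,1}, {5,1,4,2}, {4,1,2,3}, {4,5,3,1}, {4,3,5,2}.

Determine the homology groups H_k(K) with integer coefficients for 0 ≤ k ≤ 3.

We work with the vertex ordering 1 < 2 < 3 < 4 < 5. The simplices of K, each written with vertices in increasing order, are:

  0-simplices (5): [1], [2], [3], [4], [5]
  1-simplices (10): [1,2], [1,3], [1,4], [1,5], [2,3], [2,4], [2,5], [3,4], [3,5], [4,5]
  2-simplices (10): [1,2,3], [1,2,4], [1,2,5], [1,3,4], [1,3,5], [1,4,5], [2,3,4], [2,3,5], [2,4,5], [3,4,5]
  3-simplices (5): [1,2,3,4], [1,2,3,5], [1,2,4,5], [1,3,4,5], [2,3,4,5]

Hence C_0 ≅ Z^5, C_1 ≅ Z^10, C_2 ≅ Z^10, C_3 ≅ Z^5.

The boundary map ∂_1: C_1 → C_0 is given by ∂[p,q] = [q] − [p]. For instance
  ∂[1,3] = [3] − [1].
This gives a 5×10 integer matrix of rank 4; reducing to Smith normal form yields diagonal entries (1,1,1,1).

∂_2: C_2 → C_1 sends each 2-simplex [p,q,r] to [q,r] − [p,r] + [p,q]. For instance
  ∂[1,4,5] = [4,5] − [1,5] + [1,4],
  ∂[1,2,5] = [2,5] − [1,5] + [1,2].
As a 10×10 matrix over Z this has rank 6, with invariant factors (1,1,1,1,1,1).

Boundary ∂_3: C_3 → C_2 sends each 3-simplex σ to the alternating sum Σ_i (−1)^i (σ with its i-th vertex removed). For instance
  ∂[2,3,4,5] = [3,4,5] − [2,4,5] + [2,3,5] − [2,3,4],
  ∂[1,2,3,5] = [2,3,5] − [1,3,5] + [1,2,5] − [1,2,3].
This gives a 10×5 integer matrix of rank 4; reducing to Smith normal form yields diagonal entries (1,1,1,1).

Now H_k = ker ∂_k / im ∂_{k+1}, so:

  H_0: rank C_0 − rank ∂_1 = 5 − 4 = 1, and the invariant factors of ∂_1 are all 1, so H_0 = Z.
  H_1: rank ker ∂_1 − rank ∂_2 = (10 − 4) − 6 = 0, and the invariant factors of ∂_2 are all 1, so H_1 = 0.
  H_2: rank ker ∂_2 − rank ∂_3 = (10 − 6) − 4 = 0, and the invariant factors of ∂_3 are all 1, so H_2 = 0.
  H_3: rank ker ∂_3 − rank ∂_4 = (5 − 4) − 0 = 1, and there is no ∂_4, so H_3 = Z.

As a check, the Euler characteristic is 5 − 10 + 10 − 5 = 0, which agrees with 1 − 0 + 0 − 1 = 0.

H_0 ≅ Z,  H_1 = 0,  H_2 = 0,  H_3 ≅ Z.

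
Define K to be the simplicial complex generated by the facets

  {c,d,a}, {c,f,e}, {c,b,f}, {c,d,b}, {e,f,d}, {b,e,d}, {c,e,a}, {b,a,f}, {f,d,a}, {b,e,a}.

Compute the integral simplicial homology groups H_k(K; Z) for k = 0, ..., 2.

K has 6 vertices, 15 edges, 10 triangles.
rank ∂_0 = 0, rank ∂_1 = 5 ⇒ b_0 = 6 − 0 − 5 = 1; all invariant factors of ∂_1 are 1 so no torsion. So H_0 = Z.
rank ∂_1 = 5, rank ∂_2 = 10 ⇒ b_1 = 15 − 5 − 10 = 0; ∂_2 has invariant factor(s) [2] giving torsion. So H_1 = Z/2Z.
rank ∂_2 = 10, rank ∂_3 = 0 ⇒ b_2 = 10 − 10 − 0 = 0. So H_2 = 0.

H_0 = Z,  H_1 = Z/2Z,  H_2 = 0.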